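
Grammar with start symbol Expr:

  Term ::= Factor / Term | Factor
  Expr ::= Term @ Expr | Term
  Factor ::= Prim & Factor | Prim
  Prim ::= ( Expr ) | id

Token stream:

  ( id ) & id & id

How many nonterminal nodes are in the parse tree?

12

[Expr [Term [Factor [Prim ( [Expr [Term [Factor [Prim id]]]] )] & [Factor [Prim id] & [Factor [Prim id]]]]]]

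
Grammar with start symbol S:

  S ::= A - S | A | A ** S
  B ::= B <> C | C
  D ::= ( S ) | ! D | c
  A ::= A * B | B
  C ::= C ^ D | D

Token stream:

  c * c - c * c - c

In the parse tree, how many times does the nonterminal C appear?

5

[S [A [A [B [C [D c]]]] * [B [C [D c]]]] - [S [A [A [B [C [D c]]]] * [B [C [D c]]]] - [S [A [B [C [D c]]]]]]]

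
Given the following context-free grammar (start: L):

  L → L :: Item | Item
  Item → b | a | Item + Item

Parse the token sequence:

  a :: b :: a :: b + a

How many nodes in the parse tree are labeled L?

4

[L [L [L [L [Item a]] :: [Item b]] :: [Item a]] :: [Item [Item b] + [Item a]]]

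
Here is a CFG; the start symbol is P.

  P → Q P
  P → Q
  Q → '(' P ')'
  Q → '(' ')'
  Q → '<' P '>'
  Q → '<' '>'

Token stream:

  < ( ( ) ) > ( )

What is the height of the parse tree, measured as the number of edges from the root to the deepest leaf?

6

[P [Q < [P [Q ( [P [Q ( )]] )]] >] [P [Q ( )]]]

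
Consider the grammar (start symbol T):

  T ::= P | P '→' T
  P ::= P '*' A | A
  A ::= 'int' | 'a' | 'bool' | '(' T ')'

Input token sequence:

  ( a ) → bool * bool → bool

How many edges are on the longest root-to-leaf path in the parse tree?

6

[T [P [A ( [T [P [A a]]] )]] → [T [P [P [A bool]] * [A bool]] → [T [P [A bool]]]]]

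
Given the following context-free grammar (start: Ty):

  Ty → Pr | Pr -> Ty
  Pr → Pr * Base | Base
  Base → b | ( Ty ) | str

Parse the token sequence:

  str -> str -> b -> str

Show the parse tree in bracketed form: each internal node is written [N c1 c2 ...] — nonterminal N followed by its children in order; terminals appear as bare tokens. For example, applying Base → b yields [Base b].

Ty
Pr -> Ty
Base -> Ty
str -> Ty
str -> Pr -> Ty
str -> Base -> Ty
str -> str -> Ty
str -> str -> Pr -> Ty
str -> str -> Base -> Ty
str -> str -> b -> Ty
str -> str -> b -> Pr
str -> str -> b -> Base
str -> str -> b -> str

[Ty [Pr [Base str]] -> [Ty [Pr [Base str]] -> [Ty [Pr [Base b]] -> [Ty [Pr [Base str]]]]]]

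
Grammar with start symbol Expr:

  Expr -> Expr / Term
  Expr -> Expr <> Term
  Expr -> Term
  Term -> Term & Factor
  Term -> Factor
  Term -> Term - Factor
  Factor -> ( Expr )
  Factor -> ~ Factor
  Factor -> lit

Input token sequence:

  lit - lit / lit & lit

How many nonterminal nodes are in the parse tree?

10

[Expr [Expr [Term [Term [Factor lit]] - [Factor lit]]] / [Term [Term [Factor lit]] & [Factor lit]]]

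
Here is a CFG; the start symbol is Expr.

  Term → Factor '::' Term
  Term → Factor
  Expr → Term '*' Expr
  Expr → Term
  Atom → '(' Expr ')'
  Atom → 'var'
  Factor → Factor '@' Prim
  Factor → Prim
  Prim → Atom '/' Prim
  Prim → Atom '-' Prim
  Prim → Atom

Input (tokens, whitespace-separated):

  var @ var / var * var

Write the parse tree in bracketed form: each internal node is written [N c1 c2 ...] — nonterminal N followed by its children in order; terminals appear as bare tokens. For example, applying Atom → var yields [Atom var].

Expr
Term * Expr
Factor * Expr
Factor @ Prim * Expr
Prim @ Prim * Expr
Atom @ Prim * Expr
var @ Prim * Expr
var @ Atom / Prim * Expr
var @ var / Prim * Expr
var @ var / Atom * Expr
var @ var / var * Expr
var @ var / var * Term
var @ var / var * Factor
var @ var / var * Prim
var @ var / var * Atom
var @ var / var * var

[Expr [Term [Factor [Factor [Prim [Atom var]]] @ [Prim [Atom var] / [Prim [Atom var]]]]] * [Expr [Term [Factor [Prim [Atom var]]]]]]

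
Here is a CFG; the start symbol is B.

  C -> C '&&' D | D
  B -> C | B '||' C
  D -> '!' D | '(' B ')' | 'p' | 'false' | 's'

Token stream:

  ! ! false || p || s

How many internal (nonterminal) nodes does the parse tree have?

[B [B [B [C [D ! [D ! [D false]]]]] || [C [D p]]] || [C [D s]]]

11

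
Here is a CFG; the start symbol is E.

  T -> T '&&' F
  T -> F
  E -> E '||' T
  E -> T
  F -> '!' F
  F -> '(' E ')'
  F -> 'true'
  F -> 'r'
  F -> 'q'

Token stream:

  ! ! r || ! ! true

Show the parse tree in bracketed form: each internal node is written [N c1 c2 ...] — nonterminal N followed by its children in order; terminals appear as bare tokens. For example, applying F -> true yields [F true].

E
E || T
T || T
F || T
! F || T
! ! F || T
! ! r || T
! ! r || F
! ! r || ! F
! ! r || ! ! F
! ! r || ! ! true

[E [E [T [F ! [F ! [F r]]]]] || [T [F ! [F ! [F true]]]]]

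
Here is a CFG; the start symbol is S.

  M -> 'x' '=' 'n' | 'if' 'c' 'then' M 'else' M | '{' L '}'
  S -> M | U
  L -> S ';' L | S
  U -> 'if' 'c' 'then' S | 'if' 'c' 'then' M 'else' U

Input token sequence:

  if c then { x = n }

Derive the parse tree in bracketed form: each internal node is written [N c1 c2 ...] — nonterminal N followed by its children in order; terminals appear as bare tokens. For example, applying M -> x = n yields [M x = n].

[S [U if c then [S [M { [L [S [M x = n]]] }]]]]

S
U
if c then S
if c then M
if c then { L }
if c then { S }
if c then { M }
if c then { x = n }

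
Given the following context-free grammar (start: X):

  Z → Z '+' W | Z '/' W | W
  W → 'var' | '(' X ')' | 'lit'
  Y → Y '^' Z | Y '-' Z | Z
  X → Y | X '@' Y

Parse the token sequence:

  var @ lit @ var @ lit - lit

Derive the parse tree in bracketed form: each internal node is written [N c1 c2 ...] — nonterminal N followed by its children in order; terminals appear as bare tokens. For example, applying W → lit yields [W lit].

X
X @ Y
X @ Y @ Y
X @ Y @ Y @ Y
Y @ Y @ Y @ Y
Z @ Y @ Y @ Y
W @ Y @ Y @ Y
var @ Y @ Y @ Y
var @ Z @ Y @ Y
var @ W @ Y @ Y
var @ lit @ Y @ Y
var @ lit @ Z @ Y
var @ lit @ W @ Y
var @ lit @ var @ Y
var @ lit @ var @ Y - Z
var @ lit @ var @ Z - Z
var @ lit @ var @ W - Z
var @ lit @ var @ lit - Z
var @ lit @ var @ lit - W
var @ lit @ var @ lit - lit

[X [X [X [X [Y [Z [W var]]]] @ [Y [Z [W lit]]]] @ [Y [Z [W var]]]] @ [Y [Y [Z [W lit]]] - [Z [W lit]]]]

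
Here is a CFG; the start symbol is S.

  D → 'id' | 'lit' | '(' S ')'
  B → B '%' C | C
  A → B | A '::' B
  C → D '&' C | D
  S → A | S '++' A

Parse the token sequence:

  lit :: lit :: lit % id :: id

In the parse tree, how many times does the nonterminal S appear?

1

[S [A [A [A [A [B [C [D lit]]]] :: [B [C [D lit]]]] :: [B [B [C [D lit]]] % [C [D id]]]] :: [B [C [D id]]]]]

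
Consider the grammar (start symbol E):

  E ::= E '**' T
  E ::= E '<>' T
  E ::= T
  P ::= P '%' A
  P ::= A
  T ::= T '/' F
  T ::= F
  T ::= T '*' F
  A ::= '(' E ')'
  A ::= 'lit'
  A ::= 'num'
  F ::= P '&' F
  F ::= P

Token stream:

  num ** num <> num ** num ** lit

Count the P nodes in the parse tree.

[E [E [E [E [E [T [F [P [A num]]]]] ** [T [F [P [A num]]]]] <> [T [F [P [A num]]]]] ** [T [F [P [A num]]]]] ** [T [F [P [A lit]]]]]

5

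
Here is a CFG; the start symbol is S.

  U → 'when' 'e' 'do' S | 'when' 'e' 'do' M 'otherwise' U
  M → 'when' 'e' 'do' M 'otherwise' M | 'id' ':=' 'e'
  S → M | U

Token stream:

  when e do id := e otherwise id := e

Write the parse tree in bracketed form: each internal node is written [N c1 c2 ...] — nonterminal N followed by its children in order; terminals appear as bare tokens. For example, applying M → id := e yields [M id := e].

S
M
when e do M otherwise M
when e do id := e otherwise M
when e do id := e otherwise id := e

[S [M when e do [M id := e] otherwise [M id := e]]]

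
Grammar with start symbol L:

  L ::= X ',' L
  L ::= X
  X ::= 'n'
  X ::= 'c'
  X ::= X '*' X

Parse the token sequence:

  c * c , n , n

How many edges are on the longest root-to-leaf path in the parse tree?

4

[L [X [X c] * [X c]] , [L [X n] , [L [X n]]]]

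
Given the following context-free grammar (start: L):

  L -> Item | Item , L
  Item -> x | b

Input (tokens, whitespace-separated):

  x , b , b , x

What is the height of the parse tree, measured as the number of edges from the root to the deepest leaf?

5

[L [Item x] , [L [Item b] , [L [Item b] , [L [Item x]]]]]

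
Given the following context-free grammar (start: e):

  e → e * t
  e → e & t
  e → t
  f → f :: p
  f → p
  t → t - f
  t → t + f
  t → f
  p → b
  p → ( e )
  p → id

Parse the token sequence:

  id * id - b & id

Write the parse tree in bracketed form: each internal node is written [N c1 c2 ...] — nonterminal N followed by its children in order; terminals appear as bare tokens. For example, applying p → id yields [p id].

[e [e [e [t [f [p id]]]] * [t [t [f [p id]]] - [f [p b]]]] & [t [f [p id]]]]

e
e & t
e * t & t
t * t & t
f * t & t
p * t & t
id * t & t
id * t - f & t
id * f - f & t
id * p - f & t
id * id - f & t
id * id - p & t
id * id - b & t
id * id - b & f
id * id - b & p
id * id - b & id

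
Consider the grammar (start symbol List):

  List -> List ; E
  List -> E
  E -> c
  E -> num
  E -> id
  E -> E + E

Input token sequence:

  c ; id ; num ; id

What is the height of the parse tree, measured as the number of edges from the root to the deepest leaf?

5

[List [List [List [List [E c]] ; [E id]] ; [E num]] ; [E id]]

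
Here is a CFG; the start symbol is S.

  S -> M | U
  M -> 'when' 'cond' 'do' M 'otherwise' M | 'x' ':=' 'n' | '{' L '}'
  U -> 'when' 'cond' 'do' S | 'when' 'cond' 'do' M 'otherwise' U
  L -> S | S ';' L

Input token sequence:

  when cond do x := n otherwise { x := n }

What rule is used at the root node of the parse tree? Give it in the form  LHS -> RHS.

[S [M when cond do [M x := n] otherwise [M { [L [S [M x := n]]] }]]]

S -> M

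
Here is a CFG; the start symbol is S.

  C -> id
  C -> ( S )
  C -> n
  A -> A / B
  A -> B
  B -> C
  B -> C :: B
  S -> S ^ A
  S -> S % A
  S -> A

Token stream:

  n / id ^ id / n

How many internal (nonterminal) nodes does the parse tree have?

[S [S [A [A [B [C n]]] / [B [C id]]]] ^ [A [A [B [C id]]] / [B [C n]]]]

14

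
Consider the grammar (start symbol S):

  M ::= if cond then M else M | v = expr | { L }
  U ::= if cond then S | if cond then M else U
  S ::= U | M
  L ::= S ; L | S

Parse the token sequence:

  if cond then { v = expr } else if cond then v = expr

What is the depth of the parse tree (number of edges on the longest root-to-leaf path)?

[S [U if cond then [M { [L [S [M v = expr]]] }] else [U if cond then [S [M v = expr]]]]]

6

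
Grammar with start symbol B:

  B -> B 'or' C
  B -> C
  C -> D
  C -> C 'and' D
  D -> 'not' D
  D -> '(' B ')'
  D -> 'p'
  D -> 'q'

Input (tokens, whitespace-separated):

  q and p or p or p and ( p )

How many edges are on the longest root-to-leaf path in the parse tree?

[B [B [B [C [C [D q]] and [D p]]] or [C [D p]]] or [C [C [D p]] and [D ( [B [C [D p]]] )]]]

6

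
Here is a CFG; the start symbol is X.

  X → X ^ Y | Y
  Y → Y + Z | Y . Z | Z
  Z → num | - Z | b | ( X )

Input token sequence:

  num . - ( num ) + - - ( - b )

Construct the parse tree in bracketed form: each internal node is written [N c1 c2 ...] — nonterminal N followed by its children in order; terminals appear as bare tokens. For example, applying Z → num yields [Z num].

[X [Y [Y [Y [Z num]] . [Z - [Z ( [X [Y [Z num]]] )]]] + [Z - [Z - [Z ( [X [Y [Z - [Z b]]]] )]]]]]

X
Y
Y + Z
Y . Z + Z
Z . Z + Z
num . Z + Z
num . - Z + Z
num . - ( X ) + Z
num . - ( Y ) + Z
num . - ( Z ) + Z
num . - ( num ) + Z
num . - ( num ) + - Z
num . - ( num ) + - - Z
num . - ( num ) + - - ( X )
num . - ( num ) + - - ( Y )
num . - ( num ) + - - ( Z )
num . - ( num ) + - - ( - Z )
num . - ( num ) + - - ( - b )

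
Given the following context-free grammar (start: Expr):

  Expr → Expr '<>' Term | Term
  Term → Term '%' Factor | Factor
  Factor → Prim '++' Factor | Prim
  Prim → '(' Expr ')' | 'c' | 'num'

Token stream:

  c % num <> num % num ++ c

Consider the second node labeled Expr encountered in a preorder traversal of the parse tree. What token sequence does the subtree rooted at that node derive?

[Expr [Expr [Term [Term [Factor [Prim c]]] % [Factor [Prim num]]]] <> [Term [Term [Factor [Prim num]]] % [Factor [Prim num] ++ [Factor [Prim c]]]]]

c % num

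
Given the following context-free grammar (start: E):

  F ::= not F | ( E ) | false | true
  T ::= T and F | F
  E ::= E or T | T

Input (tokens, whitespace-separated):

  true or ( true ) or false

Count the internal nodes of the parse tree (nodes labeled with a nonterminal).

12

[E [E [E [T [F true]]] or [T [F ( [E [T [F true]]] )]]] or [T [F false]]]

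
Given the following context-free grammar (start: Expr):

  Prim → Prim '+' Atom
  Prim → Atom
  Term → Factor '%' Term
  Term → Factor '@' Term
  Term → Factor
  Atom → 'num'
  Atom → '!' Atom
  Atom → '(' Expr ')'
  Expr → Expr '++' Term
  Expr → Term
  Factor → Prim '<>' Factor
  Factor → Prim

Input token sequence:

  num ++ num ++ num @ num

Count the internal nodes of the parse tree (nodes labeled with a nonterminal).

19

[Expr [Expr [Expr [Term [Factor [Prim [Atom num]]]]] ++ [Term [Factor [Prim [Atom num]]]]] ++ [Term [Factor [Prim [Atom num]]] @ [Term [Factor [Prim [Atom num]]]]]]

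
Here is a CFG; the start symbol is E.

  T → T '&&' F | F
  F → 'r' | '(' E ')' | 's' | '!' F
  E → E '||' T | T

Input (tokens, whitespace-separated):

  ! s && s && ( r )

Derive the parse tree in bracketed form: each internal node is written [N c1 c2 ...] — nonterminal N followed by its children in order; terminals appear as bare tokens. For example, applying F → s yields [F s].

E
T
T && F
T && F && F
F && F && F
! F && F && F
! s && F && F
! s && s && F
! s && s && ( E )
! s && s && ( T )
! s && s && ( F )
! s && s && ( r )

[E [T [T [T [F ! [F s]]] && [F s]] && [F ( [E [T [F r]]] )]]]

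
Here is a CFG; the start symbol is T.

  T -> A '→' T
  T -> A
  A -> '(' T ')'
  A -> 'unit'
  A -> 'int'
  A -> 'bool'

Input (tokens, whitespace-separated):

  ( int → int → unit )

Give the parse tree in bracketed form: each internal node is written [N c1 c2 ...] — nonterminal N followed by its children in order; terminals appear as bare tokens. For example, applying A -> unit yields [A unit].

[T [A ( [T [A int] → [T [A int] → [T [A unit]]]] )]]

T
A
( T )
( A → T )
( int → T )
( int → A → T )
( int → int → T )
( int → int → A )
( int → int → unit )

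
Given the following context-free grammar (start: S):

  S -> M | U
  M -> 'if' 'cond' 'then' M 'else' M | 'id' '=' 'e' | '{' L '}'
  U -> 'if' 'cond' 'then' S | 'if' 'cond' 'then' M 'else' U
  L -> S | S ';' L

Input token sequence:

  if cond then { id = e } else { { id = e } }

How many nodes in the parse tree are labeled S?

[S [M if cond then [M { [L [S [M id = e]]] }] else [M { [L [S [M { [L [S [M id = e]]] }]]] }]]]

4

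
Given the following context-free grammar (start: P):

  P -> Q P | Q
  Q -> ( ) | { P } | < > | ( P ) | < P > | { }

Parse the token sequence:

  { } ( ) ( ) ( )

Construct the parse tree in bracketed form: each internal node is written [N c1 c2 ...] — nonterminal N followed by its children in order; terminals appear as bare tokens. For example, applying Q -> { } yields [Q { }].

[P [Q { }] [P [Q ( )] [P [Q ( )] [P [Q ( )]]]]]

P
Q P
{ } P
{ } Q P
{ } ( ) P
{ } ( ) Q P
{ } ( ) ( ) P
{ } ( ) ( ) Q
{ } ( ) ( ) ( )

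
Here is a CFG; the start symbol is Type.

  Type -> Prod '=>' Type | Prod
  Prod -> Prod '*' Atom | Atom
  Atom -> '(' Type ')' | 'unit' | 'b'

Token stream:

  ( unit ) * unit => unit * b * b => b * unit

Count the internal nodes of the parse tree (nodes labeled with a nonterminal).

[Type [Prod [Prod [Atom ( [Type [Prod [Atom unit]]] )]] * [Atom unit]] => [Type [Prod [Prod [Prod [Atom unit]] * [Atom b]] * [Atom b]] => [Type [Prod [Prod [Atom b]] * [Atom unit]]]]]

20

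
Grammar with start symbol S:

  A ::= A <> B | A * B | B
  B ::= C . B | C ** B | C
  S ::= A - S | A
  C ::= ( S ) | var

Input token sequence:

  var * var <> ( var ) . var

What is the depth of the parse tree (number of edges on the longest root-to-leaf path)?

[S [A [A [A [B [C var]]] * [B [C var]]] <> [B [C ( [S [A [B [C var]]]] )] . [B [C var]]]]]

8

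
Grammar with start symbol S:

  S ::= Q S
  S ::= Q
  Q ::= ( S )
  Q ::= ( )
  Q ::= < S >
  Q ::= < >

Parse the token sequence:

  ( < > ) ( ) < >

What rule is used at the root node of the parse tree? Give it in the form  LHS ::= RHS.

S ::= Q S

[S [Q ( [S [Q < >]] )] [S [Q ( )] [S [Q < >]]]]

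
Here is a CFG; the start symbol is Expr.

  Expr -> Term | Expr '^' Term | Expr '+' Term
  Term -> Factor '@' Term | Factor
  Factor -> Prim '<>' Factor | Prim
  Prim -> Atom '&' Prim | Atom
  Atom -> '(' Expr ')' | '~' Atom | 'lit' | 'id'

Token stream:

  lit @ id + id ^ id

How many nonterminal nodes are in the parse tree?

[Expr [Expr [Expr [Term [Factor [Prim [Atom lit]]] @ [Term [Factor [Prim [Atom id]]]]]] + [Term [Factor [Prim [Atom id]]]]] ^ [Term [Factor [Prim [Atom id]]]]]

19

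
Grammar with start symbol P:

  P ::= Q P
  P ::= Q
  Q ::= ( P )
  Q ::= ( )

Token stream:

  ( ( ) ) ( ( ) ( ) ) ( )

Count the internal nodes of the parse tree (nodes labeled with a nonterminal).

12

[P [Q ( [P [Q ( )]] )] [P [Q ( [P [Q ( )] [P [Q ( )]]] )] [P [Q ( )]]]]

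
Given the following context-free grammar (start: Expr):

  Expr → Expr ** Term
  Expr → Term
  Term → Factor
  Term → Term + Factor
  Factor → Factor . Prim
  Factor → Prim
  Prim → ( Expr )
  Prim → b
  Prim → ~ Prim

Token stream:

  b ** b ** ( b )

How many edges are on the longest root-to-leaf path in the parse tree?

[Expr [Expr [Expr [Term [Factor [Prim b]]]] ** [Term [Factor [Prim b]]]] ** [Term [Factor [Prim ( [Expr [Term [Factor [Prim b]]]] )]]]]

8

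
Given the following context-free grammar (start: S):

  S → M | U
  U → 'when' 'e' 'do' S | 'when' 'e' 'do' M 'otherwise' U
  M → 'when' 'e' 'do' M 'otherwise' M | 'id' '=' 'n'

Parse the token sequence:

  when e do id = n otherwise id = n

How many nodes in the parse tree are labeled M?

[S [M when e do [M id = n] otherwise [M id = n]]]

3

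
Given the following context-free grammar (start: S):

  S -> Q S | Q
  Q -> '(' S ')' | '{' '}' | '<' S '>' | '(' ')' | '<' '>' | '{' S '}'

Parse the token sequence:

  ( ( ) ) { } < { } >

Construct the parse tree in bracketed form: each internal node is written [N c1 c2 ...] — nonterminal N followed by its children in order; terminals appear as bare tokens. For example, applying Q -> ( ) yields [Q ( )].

[S [Q ( [S [Q ( )]] )] [S [Q { }] [S [Q < [S [Q { }]] >]]]]

S
Q S
( S ) S
( Q ) S
( ( ) ) S
( ( ) ) Q S
( ( ) ) { } S
( ( ) ) { } Q
( ( ) ) { } < S >
( ( ) ) { } < Q >
( ( ) ) { } < { } >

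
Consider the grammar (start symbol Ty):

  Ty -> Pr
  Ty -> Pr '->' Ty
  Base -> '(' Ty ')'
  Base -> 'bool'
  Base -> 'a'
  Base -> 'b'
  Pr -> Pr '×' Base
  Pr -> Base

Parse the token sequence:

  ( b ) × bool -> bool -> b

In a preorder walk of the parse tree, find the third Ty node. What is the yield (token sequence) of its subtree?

bool -> b

[Ty [Pr [Pr [Base ( [Ty [Pr [Base b]]] )]] × [Base bool]] -> [Ty [Pr [Base bool]] -> [Ty [Pr [Base b]]]]]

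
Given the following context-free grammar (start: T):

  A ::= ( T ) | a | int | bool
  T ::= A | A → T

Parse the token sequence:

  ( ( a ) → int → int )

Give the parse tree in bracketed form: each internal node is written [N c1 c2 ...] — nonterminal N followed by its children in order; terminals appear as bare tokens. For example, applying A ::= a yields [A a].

[T [A ( [T [A ( [T [A a]] )] → [T [A int] → [T [A int]]]] )]]

T
A
( T )
( A → T )
( ( T ) → T )
( ( A ) → T )
( ( a ) → T )
( ( a ) → A → T )
( ( a ) → int → T )
( ( a ) → int → A )
( ( a ) → int → int )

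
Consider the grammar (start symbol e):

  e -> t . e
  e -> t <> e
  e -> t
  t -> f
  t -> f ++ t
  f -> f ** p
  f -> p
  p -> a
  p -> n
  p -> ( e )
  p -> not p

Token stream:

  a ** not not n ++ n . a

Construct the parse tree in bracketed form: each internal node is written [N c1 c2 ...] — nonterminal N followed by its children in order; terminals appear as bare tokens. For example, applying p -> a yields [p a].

[e [t [f [f [p a]] ** [p not [p not [p n]]]] ++ [t [f [p n]]]] . [e [t [f [p a]]]]]

e
t . e
f ++ t . e
f ** p ++ t . e
p ** p ++ t . e
a ** p ++ t . e
a ** not p ++ t . e
a ** not not p ++ t . e
a ** not not n ++ t . e
a ** not not n ++ f . e
a ** not not n ++ p . e
a ** not not n ++ n . e
a ** not not n ++ n . t
a ** not not n ++ n . f
a ** not not n ++ n . p
a ** not not n ++ n . a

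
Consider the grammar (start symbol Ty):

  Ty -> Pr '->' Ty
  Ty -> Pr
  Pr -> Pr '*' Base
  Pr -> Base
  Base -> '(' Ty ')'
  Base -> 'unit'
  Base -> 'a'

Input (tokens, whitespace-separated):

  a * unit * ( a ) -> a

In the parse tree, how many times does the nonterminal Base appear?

5

[Ty [Pr [Pr [Pr [Base a]] * [Base unit]] * [Base ( [Ty [Pr [Base a]]] )]] -> [Ty [Pr [Base a]]]]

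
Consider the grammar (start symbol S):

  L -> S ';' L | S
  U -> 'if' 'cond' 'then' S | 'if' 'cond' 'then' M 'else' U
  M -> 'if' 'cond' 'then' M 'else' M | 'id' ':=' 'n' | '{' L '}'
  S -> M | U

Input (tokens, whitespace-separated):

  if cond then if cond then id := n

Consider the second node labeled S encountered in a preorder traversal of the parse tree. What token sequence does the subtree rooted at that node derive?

[S [U if cond then [S [U if cond then [S [M id := n]]]]]]

if cond then id := n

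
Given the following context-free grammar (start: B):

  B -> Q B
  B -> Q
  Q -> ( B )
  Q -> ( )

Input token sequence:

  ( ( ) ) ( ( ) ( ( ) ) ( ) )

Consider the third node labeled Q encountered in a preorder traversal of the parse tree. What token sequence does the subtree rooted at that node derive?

[B [Q ( [B [Q ( )]] )] [B [Q ( [B [Q ( )] [B [Q ( [B [Q ( )]] )] [B [Q ( )]]]] )]]]

( ( ) ( ( ) ) ( ) )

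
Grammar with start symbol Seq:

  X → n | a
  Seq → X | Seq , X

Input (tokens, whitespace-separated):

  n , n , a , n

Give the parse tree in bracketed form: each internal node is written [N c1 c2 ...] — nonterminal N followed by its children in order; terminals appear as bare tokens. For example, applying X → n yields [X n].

Seq
Seq , X
Seq , X , X
Seq , X , X , X
X , X , X , X
n , X , X , X
n , n , X , X
n , n , a , X
n , n , a , n

[Seq [Seq [Seq [Seq [X n]] , [X n]] , [X a]] , [X n]]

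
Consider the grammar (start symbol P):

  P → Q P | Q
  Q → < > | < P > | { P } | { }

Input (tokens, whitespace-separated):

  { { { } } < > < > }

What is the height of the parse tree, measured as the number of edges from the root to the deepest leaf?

[P [Q { [P [Q { [P [Q { }]] }] [P [Q < >] [P [Q < >]]]] }]]

6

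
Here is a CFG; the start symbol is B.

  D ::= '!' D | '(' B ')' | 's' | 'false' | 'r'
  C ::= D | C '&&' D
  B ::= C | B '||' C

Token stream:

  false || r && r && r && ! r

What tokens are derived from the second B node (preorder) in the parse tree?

[B [B [C [D false]]] || [C [C [C [C [D r]] && [D r]] && [D r]] && [D ! [D r]]]]

false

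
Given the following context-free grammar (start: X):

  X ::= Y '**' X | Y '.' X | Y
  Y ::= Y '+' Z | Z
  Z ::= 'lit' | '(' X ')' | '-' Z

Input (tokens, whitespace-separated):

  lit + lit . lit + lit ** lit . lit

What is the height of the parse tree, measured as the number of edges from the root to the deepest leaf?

[X [Y [Y [Z lit]] + [Z lit]] . [X [Y [Y [Z lit]] + [Z lit]] ** [X [Y [Z lit]] . [X [Y [Z lit]]]]]]

6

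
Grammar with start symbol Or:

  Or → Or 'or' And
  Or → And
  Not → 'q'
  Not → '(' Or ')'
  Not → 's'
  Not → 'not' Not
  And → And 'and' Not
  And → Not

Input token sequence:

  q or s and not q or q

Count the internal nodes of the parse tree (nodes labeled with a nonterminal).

[Or [Or [Or [And [Not q]]] or [And [And [Not s]] and [Not not [Not q]]]] or [And [Not q]]]

12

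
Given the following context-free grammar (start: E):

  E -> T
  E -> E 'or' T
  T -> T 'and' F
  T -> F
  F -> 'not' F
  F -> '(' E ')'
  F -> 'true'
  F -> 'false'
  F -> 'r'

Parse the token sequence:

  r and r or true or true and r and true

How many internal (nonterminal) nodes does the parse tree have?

[E [E [E [T [T [F r]] and [F r]]] or [T [F true]]] or [T [T [T [F true]] and [F r]] and [F true]]]

15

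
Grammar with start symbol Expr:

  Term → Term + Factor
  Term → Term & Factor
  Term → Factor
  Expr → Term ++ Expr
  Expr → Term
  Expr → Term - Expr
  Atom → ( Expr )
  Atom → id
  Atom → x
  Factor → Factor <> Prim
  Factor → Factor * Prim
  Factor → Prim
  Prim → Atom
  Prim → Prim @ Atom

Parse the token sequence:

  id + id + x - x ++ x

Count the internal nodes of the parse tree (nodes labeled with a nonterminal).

[Expr [Term [Term [Term [Factor [Prim [Atom id]]]] + [Factor [Prim [Atom id]]]] + [Factor [Prim [Atom x]]]] - [Expr [Term [Factor [Prim [Atom x]]]] ++ [Expr [Term [Factor [Prim [Atom x]]]]]]]

23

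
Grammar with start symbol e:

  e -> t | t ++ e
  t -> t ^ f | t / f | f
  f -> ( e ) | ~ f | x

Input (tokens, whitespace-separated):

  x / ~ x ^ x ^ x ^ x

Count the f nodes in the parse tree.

[e [t [t [t [t [t [f x]] / [f ~ [f x]]] ^ [f x]] ^ [f x]] ^ [f x]]]

6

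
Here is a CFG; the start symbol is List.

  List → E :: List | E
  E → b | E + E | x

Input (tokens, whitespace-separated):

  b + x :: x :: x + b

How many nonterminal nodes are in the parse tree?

10

[List [E [E b] + [E x]] :: [List [E x] :: [List [E [E x] + [E b]]]]]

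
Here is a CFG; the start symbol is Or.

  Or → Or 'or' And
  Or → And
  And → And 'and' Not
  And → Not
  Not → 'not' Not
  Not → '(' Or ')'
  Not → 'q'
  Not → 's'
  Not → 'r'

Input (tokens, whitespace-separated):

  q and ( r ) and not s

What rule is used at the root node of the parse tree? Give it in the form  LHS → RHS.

Or → And

[Or [And [And [And [Not q]] and [Not ( [Or [And [Not r]]] )]] and [Not not [Not s]]]]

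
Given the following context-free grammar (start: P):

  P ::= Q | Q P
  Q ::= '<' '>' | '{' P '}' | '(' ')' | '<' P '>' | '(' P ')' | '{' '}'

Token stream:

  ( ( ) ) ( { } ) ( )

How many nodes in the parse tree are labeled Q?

5

[P [Q ( [P [Q ( )]] )] [P [Q ( [P [Q { }]] )] [P [Q ( )]]]]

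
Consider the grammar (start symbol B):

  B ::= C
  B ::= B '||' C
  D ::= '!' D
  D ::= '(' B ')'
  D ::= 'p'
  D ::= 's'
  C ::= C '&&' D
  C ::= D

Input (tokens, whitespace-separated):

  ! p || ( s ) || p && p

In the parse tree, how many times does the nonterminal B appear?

[B [B [B [C [D ! [D p]]]] || [C [D ( [B [C [D s]]] )]]] || [C [C [D p]] && [D p]]]

4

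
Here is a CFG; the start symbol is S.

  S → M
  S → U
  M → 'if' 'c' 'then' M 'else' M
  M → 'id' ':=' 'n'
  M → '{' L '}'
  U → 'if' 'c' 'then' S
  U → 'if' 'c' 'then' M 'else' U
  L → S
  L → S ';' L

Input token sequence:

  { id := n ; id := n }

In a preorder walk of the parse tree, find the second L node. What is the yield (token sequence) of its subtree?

[S [M { [L [S [M id := n]] ; [L [S [M id := n]]]] }]]

id := n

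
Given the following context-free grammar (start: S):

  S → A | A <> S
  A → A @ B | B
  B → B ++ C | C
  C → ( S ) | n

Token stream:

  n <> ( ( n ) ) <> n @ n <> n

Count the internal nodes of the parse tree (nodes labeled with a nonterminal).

[S [A [B [C n]]] <> [S [A [B [C ( [S [A [B [C ( [S [A [B [C n]]]] )]]]] )]]] <> [S [A [A [B [C n]]] @ [B [C n]]] <> [S [A [B [C n]]]]]]]

27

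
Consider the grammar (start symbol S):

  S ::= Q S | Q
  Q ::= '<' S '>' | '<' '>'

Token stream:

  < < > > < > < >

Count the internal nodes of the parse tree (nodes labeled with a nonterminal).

8

[S [Q < [S [Q < >]] >] [S [Q < >] [S [Q < >]]]]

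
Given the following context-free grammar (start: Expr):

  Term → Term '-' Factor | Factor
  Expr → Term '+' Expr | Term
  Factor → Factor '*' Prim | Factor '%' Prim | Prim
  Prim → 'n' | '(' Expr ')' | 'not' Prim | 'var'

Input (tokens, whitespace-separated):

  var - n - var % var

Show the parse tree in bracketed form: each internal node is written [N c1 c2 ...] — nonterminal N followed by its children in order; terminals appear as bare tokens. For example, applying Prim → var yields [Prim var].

Expr
Term
Term - Factor
Term - Factor - Factor
Factor - Factor - Factor
Prim - Factor - Factor
var - Factor - Factor
var - Prim - Factor
var - n - Factor
var - n - Factor % Prim
var - n - Prim % Prim
var - n - var % Prim
var - n - var % var

[Expr [Term [Term [Term [Factor [Prim var]]] - [Factor [Prim n]]] - [Factor [Factor [Prim var]] % [Prim var]]]]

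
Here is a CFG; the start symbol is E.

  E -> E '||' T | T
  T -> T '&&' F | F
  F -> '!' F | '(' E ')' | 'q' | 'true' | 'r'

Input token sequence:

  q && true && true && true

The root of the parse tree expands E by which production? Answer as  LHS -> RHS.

[E [T [T [T [T [F q]] && [F true]] && [F true]] && [F true]]]

E -> T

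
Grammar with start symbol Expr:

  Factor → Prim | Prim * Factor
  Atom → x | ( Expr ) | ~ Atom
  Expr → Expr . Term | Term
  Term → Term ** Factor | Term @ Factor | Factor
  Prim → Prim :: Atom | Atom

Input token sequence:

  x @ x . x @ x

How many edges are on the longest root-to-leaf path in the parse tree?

7

[Expr [Expr [Term [Term [Factor [Prim [Atom x]]]] @ [Factor [Prim [Atom x]]]]] . [Term [Term [Factor [Prim [Atom x]]]] @ [Factor [Prim [Atom x]]]]]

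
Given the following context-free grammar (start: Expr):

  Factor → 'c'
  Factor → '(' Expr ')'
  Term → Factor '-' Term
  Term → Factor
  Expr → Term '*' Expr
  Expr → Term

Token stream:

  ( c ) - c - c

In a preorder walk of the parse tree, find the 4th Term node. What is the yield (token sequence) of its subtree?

c

[Expr [Term [Factor ( [Expr [Term [Factor c]]] )] - [Term [Factor c] - [Term [Factor c]]]]]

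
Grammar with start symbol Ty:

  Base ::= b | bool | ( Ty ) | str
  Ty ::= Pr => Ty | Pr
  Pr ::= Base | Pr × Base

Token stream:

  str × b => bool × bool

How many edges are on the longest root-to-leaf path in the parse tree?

[Ty [Pr [Pr [Base str]] × [Base b]] => [Ty [Pr [Pr [Base bool]] × [Base bool]]]]

5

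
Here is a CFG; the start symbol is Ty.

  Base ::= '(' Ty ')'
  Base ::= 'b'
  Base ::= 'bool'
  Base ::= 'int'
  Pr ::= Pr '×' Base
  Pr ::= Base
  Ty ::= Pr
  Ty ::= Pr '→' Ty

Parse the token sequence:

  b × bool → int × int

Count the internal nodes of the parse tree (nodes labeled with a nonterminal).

10

[Ty [Pr [Pr [Base b]] × [Base bool]] → [Ty [Pr [Pr [Base int]] × [Base int]]]]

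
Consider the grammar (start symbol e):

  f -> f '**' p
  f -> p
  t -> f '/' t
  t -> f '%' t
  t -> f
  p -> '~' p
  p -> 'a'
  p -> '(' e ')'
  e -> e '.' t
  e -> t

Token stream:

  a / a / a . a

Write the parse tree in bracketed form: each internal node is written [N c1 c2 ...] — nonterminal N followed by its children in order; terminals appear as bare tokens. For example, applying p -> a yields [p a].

e
e . t
t . t
f / t . t
p / t . t
a / t . t
a / f / t . t
a / p / t . t
a / a / t . t
a / a / f . t
a / a / p . t
a / a / a . t
a / a / a . f
a / a / a . p
a / a / a . a

[e [e [t [f [p a]] / [t [f [p a]] / [t [f [p a]]]]]] . [t [f [p a]]]]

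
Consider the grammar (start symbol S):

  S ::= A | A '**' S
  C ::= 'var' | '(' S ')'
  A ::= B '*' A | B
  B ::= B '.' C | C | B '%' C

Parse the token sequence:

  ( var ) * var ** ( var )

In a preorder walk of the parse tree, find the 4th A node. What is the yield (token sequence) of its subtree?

( var )

[S [A [B [C ( [S [A [B [C var]]]] )]] * [A [B [C var]]]] ** [S [A [B [C ( [S [A [B [C var]]]] )]]]]]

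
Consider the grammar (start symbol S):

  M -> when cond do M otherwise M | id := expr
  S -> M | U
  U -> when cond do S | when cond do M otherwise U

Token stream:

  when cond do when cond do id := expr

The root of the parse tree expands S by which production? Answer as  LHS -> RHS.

[S [U when cond do [S [U when cond do [S [M id := expr]]]]]]

S -> U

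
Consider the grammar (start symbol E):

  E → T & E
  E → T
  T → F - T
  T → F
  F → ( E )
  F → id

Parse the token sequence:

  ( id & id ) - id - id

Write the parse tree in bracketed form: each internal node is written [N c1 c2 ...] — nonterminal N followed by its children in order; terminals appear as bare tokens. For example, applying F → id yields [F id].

E
T
F - T
( E ) - T
( T & E ) - T
( F & E ) - T
( id & E ) - T
( id & T ) - T
( id & F ) - T
( id & id ) - T
( id & id ) - F - T
( id & id ) - id - T
( id & id ) - id - F
( id & id ) - id - id

[E [T [F ( [E [T [F id]] & [E [T [F id]]]] )] - [T [F id] - [T [F id]]]]]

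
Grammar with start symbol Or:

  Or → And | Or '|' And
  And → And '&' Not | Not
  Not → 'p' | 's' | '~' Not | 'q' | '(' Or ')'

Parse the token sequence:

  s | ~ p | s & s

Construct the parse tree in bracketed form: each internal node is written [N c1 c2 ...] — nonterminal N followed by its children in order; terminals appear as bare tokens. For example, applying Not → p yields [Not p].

[Or [Or [Or [And [Not s]]] | [And [Not ~ [Not p]]]] | [And [And [Not s]] & [Not s]]]

Or
Or | And
Or | And | And
And | And | And
Not | And | And
s | And | And
s | Not | And
s | ~ Not | And
s | ~ p | And
s | ~ p | And & Not
s | ~ p | Not & Not
s | ~ p | s & Not
s | ~ p | s & s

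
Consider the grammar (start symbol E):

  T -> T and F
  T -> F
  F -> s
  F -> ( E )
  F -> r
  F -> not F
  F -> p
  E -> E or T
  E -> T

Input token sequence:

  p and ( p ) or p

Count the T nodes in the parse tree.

4

[E [E [T [T [F p]] and [F ( [E [T [F p]]] )]]] or [T [F p]]]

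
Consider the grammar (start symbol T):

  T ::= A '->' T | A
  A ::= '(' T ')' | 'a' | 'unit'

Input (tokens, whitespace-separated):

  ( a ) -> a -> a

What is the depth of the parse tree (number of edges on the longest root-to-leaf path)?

4

[T [A ( [T [A a]] )] -> [T [A a] -> [T [A a]]]]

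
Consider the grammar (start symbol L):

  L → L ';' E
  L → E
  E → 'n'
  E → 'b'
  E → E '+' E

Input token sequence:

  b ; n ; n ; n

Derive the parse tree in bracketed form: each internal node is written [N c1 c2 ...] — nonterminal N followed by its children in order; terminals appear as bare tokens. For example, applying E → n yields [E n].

L
L ; E
L ; E ; E
L ; E ; E ; E
E ; E ; E ; E
b ; E ; E ; E
b ; n ; E ; E
b ; n ; n ; E
b ; n ; n ; n

[L [L [L [L [E b]] ; [E n]] ; [E n]] ; [E n]]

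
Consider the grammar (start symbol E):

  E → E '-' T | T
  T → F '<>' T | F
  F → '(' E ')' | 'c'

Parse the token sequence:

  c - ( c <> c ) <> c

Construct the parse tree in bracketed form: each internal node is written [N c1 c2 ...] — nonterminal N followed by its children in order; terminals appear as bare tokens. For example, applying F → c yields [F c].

E
E - T
T - T
F - T
c - T
c - F <> T
c - ( E ) <> T
c - ( T ) <> T
c - ( F <> T ) <> T
c - ( c <> T ) <> T
c - ( c <> F ) <> T
c - ( c <> c ) <> T
c - ( c <> c ) <> F
c - ( c <> c ) <> c

[E [E [T [F c]]] - [T [F ( [E [T [F c] <> [T [F c]]]] )] <> [T [F c]]]]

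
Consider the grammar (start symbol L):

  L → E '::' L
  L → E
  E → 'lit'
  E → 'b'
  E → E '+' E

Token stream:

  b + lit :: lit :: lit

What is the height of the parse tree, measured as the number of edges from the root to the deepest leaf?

[L [E [E b] + [E lit]] :: [L [E lit] :: [L [E lit]]]]

4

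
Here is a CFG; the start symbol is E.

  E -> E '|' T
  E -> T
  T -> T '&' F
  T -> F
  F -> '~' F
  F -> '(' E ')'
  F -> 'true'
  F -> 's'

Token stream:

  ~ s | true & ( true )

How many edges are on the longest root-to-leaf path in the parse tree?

[E [E [T [F ~ [F s]]]] | [T [T [F true]] & [F ( [E [T [F true]]] )]]]

6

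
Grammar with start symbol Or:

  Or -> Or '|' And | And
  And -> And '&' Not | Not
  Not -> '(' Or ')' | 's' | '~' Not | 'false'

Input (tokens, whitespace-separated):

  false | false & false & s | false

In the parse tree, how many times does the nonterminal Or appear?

3

[Or [Or [Or [And [Not false]]] | [And [And [And [Not false]] & [Not false]] & [Not s]]] | [And [Not false]]]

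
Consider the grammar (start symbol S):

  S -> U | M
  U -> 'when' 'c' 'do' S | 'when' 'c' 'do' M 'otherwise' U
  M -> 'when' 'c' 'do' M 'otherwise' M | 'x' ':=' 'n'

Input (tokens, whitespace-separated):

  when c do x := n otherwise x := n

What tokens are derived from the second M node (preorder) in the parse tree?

x := n

[S [M when c do [M x := n] otherwise [M x := n]]]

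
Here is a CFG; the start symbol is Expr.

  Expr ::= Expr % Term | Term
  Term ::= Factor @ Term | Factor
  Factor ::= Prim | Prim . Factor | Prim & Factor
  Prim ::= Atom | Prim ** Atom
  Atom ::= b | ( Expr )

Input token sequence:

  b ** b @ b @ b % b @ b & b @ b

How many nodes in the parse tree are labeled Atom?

8

[Expr [Expr [Term [Factor [Prim [Prim [Atom b]] ** [Atom b]]] @ [Term [Factor [Prim [Atom b]]] @ [Term [Factor [Prim [Atom b]]]]]]] % [Term [Factor [Prim [Atom b]]] @ [Term [Factor [Prim [Atom b]] & [Factor [Prim [Atom b]]]] @ [Term [Factor [Prim [Atom b]]]]]]]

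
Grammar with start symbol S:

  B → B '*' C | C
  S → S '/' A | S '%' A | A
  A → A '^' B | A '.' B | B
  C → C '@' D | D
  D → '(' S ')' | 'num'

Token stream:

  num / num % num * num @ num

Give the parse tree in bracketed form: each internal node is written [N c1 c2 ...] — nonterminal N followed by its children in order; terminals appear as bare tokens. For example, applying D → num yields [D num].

S
S % A
S / A % A
A / A % A
B / A % A
C / A % A
D / A % A
num / A % A
num / B % A
num / C % A
num / D % A
num / num % A
num / num % B
num / num % B * C
num / num % C * C
num / num % D * C
num / num % num * C
num / num % num * C @ D
num / num % num * D @ D
num / num % num * num @ D
num / num % num * num @ num

[S [S [S [A [B [C [D num]]]]] / [A [B [C [D num]]]]] % [A [B [B [C [D num]]] * [C [C [D num]] @ [D num]]]]]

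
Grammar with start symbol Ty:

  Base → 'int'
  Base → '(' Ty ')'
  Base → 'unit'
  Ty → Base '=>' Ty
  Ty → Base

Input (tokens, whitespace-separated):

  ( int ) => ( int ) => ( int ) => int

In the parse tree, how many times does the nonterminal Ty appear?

7

[Ty [Base ( [Ty [Base int]] )] => [Ty [Base ( [Ty [Base int]] )] => [Ty [Base ( [Ty [Base int]] )] => [Ty [Base int]]]]]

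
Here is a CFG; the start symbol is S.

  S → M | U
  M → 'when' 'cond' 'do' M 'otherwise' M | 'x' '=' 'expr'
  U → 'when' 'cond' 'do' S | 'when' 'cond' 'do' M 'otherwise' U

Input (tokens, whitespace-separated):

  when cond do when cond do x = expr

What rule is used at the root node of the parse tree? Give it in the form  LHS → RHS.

S → U

[S [U when cond do [S [U when cond do [S [M x = expr]]]]]]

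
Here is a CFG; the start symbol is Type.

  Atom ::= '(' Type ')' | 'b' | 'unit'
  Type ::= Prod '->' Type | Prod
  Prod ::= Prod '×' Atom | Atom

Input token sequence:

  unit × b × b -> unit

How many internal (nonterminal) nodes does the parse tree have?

10

[Type [Prod [Prod [Prod [Atom unit]] × [Atom b]] × [Atom b]] -> [Type [Prod [Atom unit]]]]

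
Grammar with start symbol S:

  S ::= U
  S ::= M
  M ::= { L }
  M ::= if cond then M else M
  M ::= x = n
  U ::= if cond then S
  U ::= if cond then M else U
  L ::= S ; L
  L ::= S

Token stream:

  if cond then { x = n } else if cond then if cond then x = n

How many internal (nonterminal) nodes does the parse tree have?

11

[S [U if cond then [M { [L [S [M x = n]]] }] else [U if cond then [S [U if cond then [S [M x = n]]]]]]]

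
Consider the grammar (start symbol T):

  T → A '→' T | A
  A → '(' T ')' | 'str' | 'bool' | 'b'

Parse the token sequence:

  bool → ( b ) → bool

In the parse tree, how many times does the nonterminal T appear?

[T [A bool] → [T [A ( [T [A b]] )] → [T [A bool]]]]

4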